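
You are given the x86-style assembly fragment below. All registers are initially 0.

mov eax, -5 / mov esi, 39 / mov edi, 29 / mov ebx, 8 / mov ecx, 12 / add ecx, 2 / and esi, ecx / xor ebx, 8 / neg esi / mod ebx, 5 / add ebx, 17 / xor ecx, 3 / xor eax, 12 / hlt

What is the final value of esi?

mov eax, -5 → eax=-5
mov esi, 39 → esi=39
mov edi, 29 → edi=29
mov ebx, 8 → ebx=8
mov ecx, 12 → ecx=12
add ecx, 2 → ecx=12+2=14
and esi, ecx → esi=39&14=6
xor ebx, 8 → ebx=8^8=0
neg esi → esi=-(6)=-6
mod ebx, 5 → ebx=0%5=0
add ebx, 17 → ebx=0+17=17
xor ecx, 3 → ecx=14^3=13
xor eax, 12 → eax=(-5)^12=-9
halt.

-6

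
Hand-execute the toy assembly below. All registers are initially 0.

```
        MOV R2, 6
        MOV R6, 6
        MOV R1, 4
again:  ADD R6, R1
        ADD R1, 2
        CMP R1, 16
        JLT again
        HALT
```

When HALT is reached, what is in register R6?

MOV R2, 6 → R2=6
MOV R6, 6 → R6=6
MOV R1, 4 → R1=4
ADD R6, R1 → R6=6+4=10
ADD R1, 2 → R1=4+2=6
CMP R1, 16  (cmp 6,16)
JLT again: taken
ADD R6, R1 → R6=10+6=16
ADD R1, 2 → R1=6+2=8
CMP R1, 16  (cmp 8,16)
JLT again: taken
ADD R6, R1 → R6=16+8=24
ADD R1, 2 → R1=8+2=10
CMP R1, 16  (cmp 10,16)
JLT again: taken
ADD R6, R1 → R6=24+10=34
ADD R1, 2 → R1=10+2=12
CMP R1, 16  (cmp 12,16)
JLT again: taken
ADD R6, R1 → R6=34+12=46
ADD R1, 2 → R1=12+2=14
CMP R1, 16  (cmp 14,16)
JLT again: taken
ADD R6, R1 → R6=46+14=60
ADD R1, 2 → R1=14+2=16
CMP R1, 16  (cmp 16,16)
JLT again: not taken
halt.

60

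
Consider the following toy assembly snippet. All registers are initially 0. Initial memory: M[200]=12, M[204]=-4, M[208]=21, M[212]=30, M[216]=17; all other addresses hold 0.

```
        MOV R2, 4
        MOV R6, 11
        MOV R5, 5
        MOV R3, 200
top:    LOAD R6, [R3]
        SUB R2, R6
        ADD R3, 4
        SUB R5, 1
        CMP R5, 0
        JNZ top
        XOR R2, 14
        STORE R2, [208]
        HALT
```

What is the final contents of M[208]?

after MOV R2, 4: R2=4
after MOV R6, 11: R6=11
after MOV R5, 5: R5=5
after MOV R3, 200: R3=200
after LOAD R6, [R3]: R6=M[200]=12
after SUB R2, R6: R2=4-12=-8
after ADD R3, 4: R3=200+4=204
after SUB R5, 1: R5=5-1=4
CMP R5, 0  (cmp 4,0)
JNZ top: taken
after LOAD R6, [R3]: R6=M[204]=-4
after SUB R2, R6: R2=(-8)-(-4)=-4
after ADD R3, 4: R3=204+4=208
after SUB R5, 1: R5=4-1=3
CMP R5, 0  (cmp 3,0)
JNZ top: taken
after LOAD R6, [R3]: R6=M[208]=21
after SUB R2, R6: R2=(-4)-21=-25
after ADD R3, 4: R3=208+4=212
after SUB R5, 1: R5=3-1=2
CMP R5, 0  (cmp 2,0)
JNZ top: taken
after LOAD R6, [R3]: R6=M[212]=30
after SUB R2, R6: R2=(-25)-30=-55
after ADD R3, 4: R3=212+4=216
after SUB R5, 1: R5=2-1=1
CMP R5, 0  (cmp 1,0)
JNZ top: taken
after LOAD R6, [R3]: R6=M[216]=17
after SUB R2, R6: R2=(-55)-17=-72
after ADD R3, 4: R3=216+4=220
after SUB R5, 1: R5=1-1=0
CMP R5, 0  (cmp 0,0)
JNZ top: not taken
after XOR R2, 14: R2=(-72)^14=-74
STORE R2, [208] → M[208]=-74
halt.

-74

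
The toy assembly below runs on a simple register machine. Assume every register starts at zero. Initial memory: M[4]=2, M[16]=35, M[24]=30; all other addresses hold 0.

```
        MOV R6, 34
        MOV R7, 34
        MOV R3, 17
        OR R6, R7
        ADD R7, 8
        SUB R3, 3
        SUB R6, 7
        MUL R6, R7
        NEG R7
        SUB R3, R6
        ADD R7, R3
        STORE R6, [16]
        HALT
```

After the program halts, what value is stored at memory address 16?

R6=34
R7=34
R3=17
R6=34|34=34
R7=34+8=42
R3=17-3=14
R6=34-7=27
R6=27*42=1134
R7=-(42)=-42
R3=14-1134=-1120
R7=(-42)+(-1120)=-1162
STORE R6, [16] → M[16]=1134
halt.

1134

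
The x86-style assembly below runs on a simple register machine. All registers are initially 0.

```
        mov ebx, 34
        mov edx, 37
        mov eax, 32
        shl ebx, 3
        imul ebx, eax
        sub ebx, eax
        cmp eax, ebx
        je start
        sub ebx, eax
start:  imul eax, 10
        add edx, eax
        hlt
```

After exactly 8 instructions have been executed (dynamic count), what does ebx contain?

after mov ebx, 34: ebx=34
after mov edx, 37: edx=37
after mov eax, 32: eax=32
after shl ebx, 3: ebx=34<<3=272
after imul ebx, eax: ebx=272*32=8704
after sub ebx, eax: ebx=8704-32=8672
cmp eax, ebx  (cmp 32,8672)
je start: not taken
After step 8: ebx = 8672.

8672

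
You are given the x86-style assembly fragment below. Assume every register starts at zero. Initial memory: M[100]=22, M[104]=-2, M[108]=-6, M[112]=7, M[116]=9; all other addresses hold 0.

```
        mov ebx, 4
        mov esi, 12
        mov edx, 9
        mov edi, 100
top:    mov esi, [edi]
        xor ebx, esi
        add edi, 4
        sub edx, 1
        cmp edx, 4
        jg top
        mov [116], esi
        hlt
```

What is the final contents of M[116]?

mov ebx, 4 → ebx=4
mov esi, 12 → esi=12
mov edx, 9 → edx=9
mov edi, 100 → edi=100
mov esi, [edi] → esi=M[100]=22
xor ebx, esi → ebx=4^22=18
add edi, 4 → edi=100+4=104
sub edx, 1 → edx=9-1=8
cmp edx, 4  (cmp 8,4)
jg top: taken
mov esi, [edi] → esi=M[104]=-2
xor ebx, esi → ebx=18^(-2)=-20
add edi, 4 → edi=104+4=108
sub edx, 1 → edx=8-1=7
cmp edx, 4  (cmp 7,4)
jg top: taken
mov esi, [edi] → esi=M[108]=-6
xor ebx, esi → ebx=(-20)^(-6)=22
add edi, 4 → edi=108+4=112
sub edx, 1 → edx=7-1=6
cmp edx, 4  (cmp 6,4)
jg top: taken
mov esi, [edi] → esi=M[112]=7
xor ebx, esi → ebx=22^7=17
add edi, 4 → edi=112+4=116
sub edx, 1 → edx=6-1=5
cmp edx, 4  (cmp 5,4)
jg top: taken
mov esi, [edi] → esi=M[116]=9
xor ebx, esi → ebx=17^9=24
add edi, 4 → edi=116+4=120
sub edx, 1 → edx=5-1=4
cmp edx, 4  (cmp 4,4)
jg top: not taken
mov [116], esi → M[116]=9
halt.

9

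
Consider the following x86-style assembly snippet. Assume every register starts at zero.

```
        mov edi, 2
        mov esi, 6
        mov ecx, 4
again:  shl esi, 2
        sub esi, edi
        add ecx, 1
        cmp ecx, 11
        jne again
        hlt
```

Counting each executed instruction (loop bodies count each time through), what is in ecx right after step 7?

edi=2
esi=6
ecx=4
esi=6<<2=24
esi=24-2=22
ecx=4+1=5
cmp ecx, 11  (cmp 5,11)
After step 7: ecx = 5.

5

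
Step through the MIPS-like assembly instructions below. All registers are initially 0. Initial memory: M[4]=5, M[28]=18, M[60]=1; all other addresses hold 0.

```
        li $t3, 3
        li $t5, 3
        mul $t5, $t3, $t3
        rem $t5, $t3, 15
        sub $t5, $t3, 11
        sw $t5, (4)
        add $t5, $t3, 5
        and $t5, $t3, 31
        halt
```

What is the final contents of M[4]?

-8

$t3=3
$t5=3
$t5=3*3=9
$t5=3%15=3
$t5=3-11=-8
sw $t5, (4) → M[4]=-8
$t5=3+5=8
$t5=3&31=3
halt.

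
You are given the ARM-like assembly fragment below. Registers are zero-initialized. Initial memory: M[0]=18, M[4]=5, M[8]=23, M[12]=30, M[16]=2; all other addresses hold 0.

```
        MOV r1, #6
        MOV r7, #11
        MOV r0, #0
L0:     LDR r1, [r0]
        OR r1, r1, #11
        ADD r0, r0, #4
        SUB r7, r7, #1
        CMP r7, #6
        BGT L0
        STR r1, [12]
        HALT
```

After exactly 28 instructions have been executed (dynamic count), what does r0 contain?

MOV r1, #6 → r1=6
MOV r7, #11 → r7=11
MOV r0, #0 → r0=0
LDR r1, [r0] → r1=M[0]=18
OR r1, r1, #11 → r1=18|11=27
ADD r0, r0, #4 → r0=0+4=4
SUB r7, r7, #1 → r7=11-1=10
CMP r7, #6  (cmp 10,6)
BGT L0: taken
LDR r1, [r0] → r1=M[4]=5
OR r1, r1, #11 → r1=5|11=15
ADD r0, r0, #4 → r0=4+4=8
SUB r7, r7, #1 → r7=10-1=9
CMP r7, #6  (cmp 9,6)
BGT L0: taken
LDR r1, [r0] → r1=M[8]=23
OR r1, r1, #11 → r1=23|11=31
ADD r0, r0, #4 → r0=8+4=12
SUB r7, r7, #1 → r7=9-1=8
CMP r7, #6  (cmp 8,6)
BGT L0: taken
LDR r1, [r0] → r1=M[12]=30
OR r1, r1, #11 → r1=30|11=31
ADD r0, r0, #4 → r0=12+4=16
SUB r7, r7, #1 → r7=8-1=7
CMP r7, #6  (cmp 7,6)
BGT L0: taken
LDR r1, [r0] → r1=M[16]=2
After step 28: r0 = 16.

16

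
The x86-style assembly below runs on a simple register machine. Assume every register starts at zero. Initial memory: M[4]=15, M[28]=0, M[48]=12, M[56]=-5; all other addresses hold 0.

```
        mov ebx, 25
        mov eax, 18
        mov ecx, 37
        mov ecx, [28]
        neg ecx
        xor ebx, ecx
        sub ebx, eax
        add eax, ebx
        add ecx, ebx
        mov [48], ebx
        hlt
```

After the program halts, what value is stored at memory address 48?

7

mov ebx, 25 → ebx=25
mov eax, 18 → eax=18
mov ecx, 37 → ecx=37
mov ecx, [28] → ecx=M[28]=0
neg ecx → ecx=-(0)=0
xor ebx, ecx → ebx=25^0=25
sub ebx, eax → ebx=25-18=7
add eax, ebx → eax=18+7=25
add ecx, ebx → ecx=0+7=7
mov [48], ebx → M[48]=7
halt.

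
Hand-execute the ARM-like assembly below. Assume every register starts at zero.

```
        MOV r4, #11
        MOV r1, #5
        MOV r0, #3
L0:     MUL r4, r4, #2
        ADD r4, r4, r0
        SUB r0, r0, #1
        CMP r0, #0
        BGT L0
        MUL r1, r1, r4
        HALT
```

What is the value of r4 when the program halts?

105

r4=11
r1=5
r0=3
r4=11*2=22
r4=22+3=25
r0=3-1=2
CMP r0, #0  (cmp 2,0)
BGT L0: taken
r4=25*2=50
r4=50+2=52
r0=2-1=1
CMP r0, #0  (cmp 1,0)
BGT L0: taken
r4=52*2=104
r4=104+1=105
r0=1-1=0
CMP r0, #0  (cmp 0,0)
BGT L0: not taken
r1=5*105=525
halt.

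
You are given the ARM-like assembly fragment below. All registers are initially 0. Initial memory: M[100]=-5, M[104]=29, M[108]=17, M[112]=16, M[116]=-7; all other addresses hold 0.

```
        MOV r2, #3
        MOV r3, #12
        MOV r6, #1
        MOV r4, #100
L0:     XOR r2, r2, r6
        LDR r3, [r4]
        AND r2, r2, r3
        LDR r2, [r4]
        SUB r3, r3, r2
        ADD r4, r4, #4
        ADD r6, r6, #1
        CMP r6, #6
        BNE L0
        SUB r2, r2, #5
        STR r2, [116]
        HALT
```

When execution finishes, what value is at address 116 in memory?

-12

MOV r2, #3 → r2=3
MOV r3, #12 → r3=12
MOV r6, #1 → r6=1
MOV r4, #100 → r4=100
XOR r2, r2, r6 → r2=3^1=2
LDR r3, [r4] → r3=M[100]=-5
AND r2, r2, r3 → r2=2&(-5)=2
LDR r2, [r4] → r2=M[100]=-5
SUB r3, r3, r2 → r3=(-5)-(-5)=0
ADD r4, r4, #4 → r4=100+4=104
ADD r6, r6, #1 → r6=1+1=2
CMP r6, #6  (cmp 2,6)
BNE L0: taken
XOR r2, r2, r6 → r2=(-5)^2=-7
LDR r3, [r4] → r3=M[104]=29
AND r2, r2, r3 → r2=(-7)&29=25
LDR r2, [r4] → r2=M[104]=29
SUB r3, r3, r2 → r3=29-29=0
ADD r4, r4, #4 → r4=104+4=108
ADD r6, r6, #1 → r6=2+1=3
CMP r6, #6  (cmp 3,6)
BNE L0: taken
XOR r2, r2, r6 → r2=29^3=30
LDR r3, [r4] → r3=M[108]=17
AND r2, r2, r3 → r2=30&17=16
LDR r2, [r4] → r2=M[108]=17
SUB r3, r3, r2 → r3=17-17=0
ADD r4, r4, #4 → r4=108+4=112
ADD r6, r6, #1 → r6=3+1=4
CMP r6, #6  (cmp 4,6)
BNE L0: taken
XOR r2, r2, r6 → r2=17^4=21
LDR r3, [r4] → r3=M[112]=16
AND r2, r2, r3 → r2=21&16=16
LDR r2, [r4] → r2=M[112]=16
SUB r3, r3, r2 → r3=16-16=0
ADD r4, r4, #4 → r4=112+4=116
ADD r6, r6, #1 → r6=4+1=5
CMP r6, #6  (cmp 5,6)
BNE L0: taken
XOR r2, r2, r6 → r2=16^5=21
LDR r3, [r4] → r3=M[116]=-7
AND r2, r2, r3 → r2=21&(-7)=17
LDR r2, [r4] → r2=M[116]=-7
SUB r3, r3, r2 → r3=(-7)-(-7)=0
ADD r4, r4, #4 → r4=116+4=120
ADD r6, r6, #1 → r6=5+1=6
CMP r6, #6  (cmp 6,6)
BNE L0: not taken
SUB r2, r2, #5 → r2=(-7)-5=-12
STR r2, [116] → M[116]=-12
halt.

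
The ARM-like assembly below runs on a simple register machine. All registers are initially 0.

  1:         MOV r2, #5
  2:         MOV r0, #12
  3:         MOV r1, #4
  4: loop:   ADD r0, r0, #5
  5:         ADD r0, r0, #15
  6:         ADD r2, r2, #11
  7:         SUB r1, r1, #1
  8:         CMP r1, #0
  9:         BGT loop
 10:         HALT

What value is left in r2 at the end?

49

MOV r2, #5 → r2=5
MOV r0, #12 → r0=12
MOV r1, #4 → r1=4
ADD r0, r0, #5 → r0=12+5=17
ADD r0, r0, #15 → r0=17+15=32
ADD r2, r2, #11 → r2=5+11=16
SUB r1, r1, #1 → r1=4-1=3
CMP r1, #0  (cmp 3,0)
BGT loop: taken
ADD r0, r0, #5 → r0=32+5=37
ADD r0, r0, #15 → r0=37+15=52
ADD r2, r2, #11 → r2=16+11=27
SUB r1, r1, #1 → r1=3-1=2
CMP r1, #0  (cmp 2,0)
BGT loop: taken
ADD r0, r0, #5 → r0=52+5=57
ADD r0, r0, #15 → r0=57+15=72
ADD r2, r2, #11 → r2=27+11=38
SUB r1, r1, #1 → r1=2-1=1
CMP r1, #0  (cmp 1,0)
BGT loop: taken
ADD r0, r0, #5 → r0=72+5=77
ADD r0, r0, #15 → r0=77+15=92
ADD r2, r2, #11 → r2=38+11=49
SUB r1, r1, #1 → r1=1-1=0
CMP r1, #0  (cmp 0,0)
BGT loop: not taken
halt.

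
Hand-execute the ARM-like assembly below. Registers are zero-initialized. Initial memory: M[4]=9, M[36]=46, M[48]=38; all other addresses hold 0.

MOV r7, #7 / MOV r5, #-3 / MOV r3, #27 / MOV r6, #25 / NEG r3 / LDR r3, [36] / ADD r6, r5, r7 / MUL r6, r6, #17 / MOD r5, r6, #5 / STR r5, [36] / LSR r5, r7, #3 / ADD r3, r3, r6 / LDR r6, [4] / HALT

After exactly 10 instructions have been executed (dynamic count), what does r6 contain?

MOV r7, #7 → r7=7
MOV r5, #-3 → r5=-3
MOV r3, #27 → r3=27
MOV r6, #25 → r6=25
NEG r3 → r3=-(27)=-27
LDR r3, [36] → r3=M[36]=46
ADD r6, r5, r7 → r6=(-3)+7=4
MUL r6, r6, #17 → r6=4*17=68
MOD r5, r6, #5 → r5=68%5=3
STR r5, [36] → M[36]=3
After step 10: r6 = 68.

68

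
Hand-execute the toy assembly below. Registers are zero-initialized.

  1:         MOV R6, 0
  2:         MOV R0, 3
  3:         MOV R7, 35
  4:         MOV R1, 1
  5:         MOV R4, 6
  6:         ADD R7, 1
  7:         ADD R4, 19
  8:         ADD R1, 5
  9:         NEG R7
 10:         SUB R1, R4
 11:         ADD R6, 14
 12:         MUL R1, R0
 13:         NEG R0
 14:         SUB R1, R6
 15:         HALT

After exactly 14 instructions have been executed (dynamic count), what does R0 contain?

MOV R6, 0 → R6=0
MOV R0, 3 → R0=3
MOV R7, 35 → R7=35
MOV R1, 1 → R1=1
MOV R4, 6 → R4=6
ADD R7, 1 → R7=35+1=36
ADD R4, 19 → R4=6+19=25
ADD R1, 5 → R1=1+5=6
NEG R7 → R7=-(36)=-36
SUB R1, R4 → R1=6-25=-19
ADD R6, 14 → R6=0+14=14
MUL R1, R0 → R1=(-19)*3=-57
NEG R0 → R0=-(3)=-3
SUB R1, R6 → R1=(-57)-14=-71
After step 14: R0 = -3.

-3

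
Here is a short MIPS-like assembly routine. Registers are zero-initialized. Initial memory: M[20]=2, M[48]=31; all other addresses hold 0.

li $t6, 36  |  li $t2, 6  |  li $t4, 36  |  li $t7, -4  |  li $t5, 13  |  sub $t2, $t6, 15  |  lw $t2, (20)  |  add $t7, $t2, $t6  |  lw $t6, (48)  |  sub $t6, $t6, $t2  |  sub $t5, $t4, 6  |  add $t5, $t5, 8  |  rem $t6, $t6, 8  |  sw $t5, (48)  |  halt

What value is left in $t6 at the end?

li $t6, 36 → $t6=36
li $t2, 6 → $t2=6
li $t4, 36 → $t4=36
li $t7, -4 → $t7=-4
li $t5, 13 → $t5=13
sub $t2, $t6, 15 → $t2=36-15=21
lw $t2, (20) → $t2=M[20]=2
add $t7, $t2, $t6 → $t7=2+36=38
lw $t6, (48) → $t6=M[48]=31
sub $t6, $t6, $t2 → $t6=31-2=29
sub $t5, $t4, 6 → $t5=36-6=30
add $t5, $t5, 8 → $t5=30+8=38
rem $t6, $t6, 8 → $t6=29%8=5
sw $t5, (48) → M[48]=38
halt.

5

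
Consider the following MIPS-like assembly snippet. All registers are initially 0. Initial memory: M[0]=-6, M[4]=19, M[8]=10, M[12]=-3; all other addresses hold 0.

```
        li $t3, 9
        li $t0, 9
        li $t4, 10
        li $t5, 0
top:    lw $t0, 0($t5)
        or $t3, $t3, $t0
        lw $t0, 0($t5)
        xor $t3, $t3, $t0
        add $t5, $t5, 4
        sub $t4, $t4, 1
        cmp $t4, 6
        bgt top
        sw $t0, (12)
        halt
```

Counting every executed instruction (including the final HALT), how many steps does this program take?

after li $t3, 9: $t3=9
after li $t0, 9: $t0=9
after li $t4, 10: $t4=10
after li $t5, 0: $t5=0
after lw $t0, 0($t5): $t0=M[0]=-6
after or $t3, $t3, $t0: $t3=9|(-6)=-5
after lw $t0, 0($t5): $t0=M[0]=-6
after xor $t3, $t3, $t0: $t3=(-5)^(-6)=1
after add $t5, $t5, 4: $t5=0+4=4
after sub $t4, $t4, 1: $t4=10-1=9
cmp $t4, 6  (cmp 9,6)
bgt top: taken
after lw $t0, 0($t5): $t0=M[4]=19
after or $t3, $t3, $t0: $t3=1|19=19
after lw $t0, 0($t5): $t0=M[4]=19
after xor $t3, $t3, $t0: $t3=19^19=0
after add $t5, $t5, 4: $t5=4+4=8
after sub $t4, $t4, 1: $t4=9-1=8
cmp $t4, 6  (cmp 8,6)
bgt top: taken
after lw $t0, 0($t5): $t0=M[8]=10
after or $t3, $t3, $t0: $t3=0|10=10
after lw $t0, 0($t5): $t0=M[8]=10
after xor $t3, $t3, $t0: $t3=10^10=0
after add $t5, $t5, 4: $t5=8+4=12
after sub $t4, $t4, 1: $t4=8-1=7
cmp $t4, 6  (cmp 7,6)
bgt top: taken
after lw $t0, 0($t5): $t0=M[12]=-3
after or $t3, $t3, $t0: $t3=0|(-3)=-3
after lw $t0, 0($t5): $t0=M[12]=-3
after xor $t3, $t3, $t0: $t3=(-3)^(-3)=0
after add $t5, $t5, 4: $t5=12+4=16
after sub $t4, $t4, 1: $t4=7-1=6
cmp $t4, 6  (cmp 6,6)
bgt top: not taken
sw $t0, (12) → M[12]=-3
halt.
Total executed instructions: 38.

38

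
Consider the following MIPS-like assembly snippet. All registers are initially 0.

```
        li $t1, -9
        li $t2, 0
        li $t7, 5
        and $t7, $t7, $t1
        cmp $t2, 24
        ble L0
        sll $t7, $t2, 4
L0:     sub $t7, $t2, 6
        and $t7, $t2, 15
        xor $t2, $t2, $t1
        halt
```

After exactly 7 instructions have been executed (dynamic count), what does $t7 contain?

-6

$t1=-9
$t2=0
$t7=5
$t7=5&(-9)=5
cmp $t2, 24  (cmp 0,24)
ble L0: taken
$t7=0-6=-6
After step 7: $t7 = -6.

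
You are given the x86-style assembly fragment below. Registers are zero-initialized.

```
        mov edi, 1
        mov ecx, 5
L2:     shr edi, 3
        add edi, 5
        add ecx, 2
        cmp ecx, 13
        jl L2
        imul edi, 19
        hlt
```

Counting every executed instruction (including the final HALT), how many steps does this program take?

24

after mov edi, 1: edi=1
after mov ecx, 5: ecx=5
after shr edi, 3: edi=1>>3=0
after add edi, 5: edi=0+5=5
after add ecx, 2: ecx=5+2=7
cmp ecx, 13  (cmp 7,13)
jl L2: taken
after shr edi, 3: edi=5>>3=0
after add edi, 5: edi=0+5=5
after add ecx, 2: ecx=7+2=9
cmp ecx, 13  (cmp 9,13)
jl L2: taken
after shr edi, 3: edi=5>>3=0
after add edi, 5: edi=0+5=5
after add ecx, 2: ecx=9+2=11
cmp ecx, 13  (cmp 11,13)
jl L2: taken
after shr edi, 3: edi=5>>3=0
after add edi, 5: edi=0+5=5
after add ecx, 2: ecx=11+2=13
cmp ecx, 13  (cmp 13,13)
jl L2: not taken
after imul edi, 19: edi=5*19=95
halt.
Total executed instructions: 24.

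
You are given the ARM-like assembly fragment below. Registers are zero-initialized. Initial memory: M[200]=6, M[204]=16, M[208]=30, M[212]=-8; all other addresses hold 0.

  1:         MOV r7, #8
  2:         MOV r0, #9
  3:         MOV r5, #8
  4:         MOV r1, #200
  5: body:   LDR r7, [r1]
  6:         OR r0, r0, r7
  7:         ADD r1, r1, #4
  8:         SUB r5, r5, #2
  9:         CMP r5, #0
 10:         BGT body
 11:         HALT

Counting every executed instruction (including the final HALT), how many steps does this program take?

after MOV r7, #8: r7=8
after MOV r0, #9: r0=9
after MOV r5, #8: r5=8
after MOV r1, #200: r1=200
after LDR r7, [r1]: r7=M[200]=6
after OR r0, r0, r7: r0=9|6=15
after ADD r1, r1, #4: r1=200+4=204
after SUB r5, r5, #2: r5=8-2=6
CMP r5, #0  (cmp 6,0)
BGT body: taken
after LDR r7, [r1]: r7=M[204]=16
after OR r0, r0, r7: r0=15|16=31
after ADD r1, r1, #4: r1=204+4=208
after SUB r5, r5, #2: r5=6-2=4
CMP r5, #0  (cmp 4,0)
BGT body: taken
after LDR r7, [r1]: r7=M[208]=30
after OR r0, r0, r7: r0=31|30=31
after ADD r1, r1, #4: r1=208+4=212
after SUB r5, r5, #2: r5=4-2=2
CMP r5, #0  (cmp 2,0)
BGT body: taken
after LDR r7, [r1]: r7=M[212]=-8
after OR r0, r0, r7: r0=31|(-8)=-1
after ADD r1, r1, #4: r1=212+4=216
after SUB r5, r5, #2: r5=2-2=0
CMP r5, #0  (cmp 0,0)
BGT body: not taken
halt.
Total executed instructions: 29.

29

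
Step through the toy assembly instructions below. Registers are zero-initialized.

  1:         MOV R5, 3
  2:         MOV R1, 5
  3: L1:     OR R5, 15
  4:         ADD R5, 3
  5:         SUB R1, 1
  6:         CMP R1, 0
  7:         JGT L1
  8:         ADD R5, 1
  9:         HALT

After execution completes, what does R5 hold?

83

R5=3
R1=5
R5=3|15=15
R5=15+3=18
R1=5-1=4
CMP R1, 0  (cmp 4,0)
JGT L1: taken
R5=18|15=31
R5=31+3=34
R1=4-1=3
CMP R1, 0  (cmp 3,0)
JGT L1: taken
R5=34|15=47
R5=47+3=50
R1=3-1=2
CMP R1, 0  (cmp 2,0)
JGT L1: taken
R5=50|15=63
R5=63+3=66
R1=2-1=1
CMP R1, 0  (cmp 1,0)
JGT L1: taken
R5=66|15=79
R5=79+3=82
R1=1-1=0
CMP R1, 0  (cmp 0,0)
JGT L1: not taken
R5=82+1=83
halt.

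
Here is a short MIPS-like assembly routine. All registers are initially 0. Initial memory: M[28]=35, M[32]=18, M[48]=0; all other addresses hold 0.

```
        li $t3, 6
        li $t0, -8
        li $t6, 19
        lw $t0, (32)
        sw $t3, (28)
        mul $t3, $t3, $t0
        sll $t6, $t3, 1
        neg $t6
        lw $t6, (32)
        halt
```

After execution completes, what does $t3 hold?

108

li $t3, 6 → $t3=6
li $t0, -8 → $t0=-8
li $t6, 19 → $t6=19
lw $t0, (32) → $t0=M[32]=18
sw $t3, (28) → M[28]=6
mul $t3, $t3, $t0 → $t3=6*18=108
sll $t6, $t3, 1 → $t6=108<<1=216
neg $t6 → $t6=-(216)=-216
lw $t6, (32) → $t6=M[32]=18
halt.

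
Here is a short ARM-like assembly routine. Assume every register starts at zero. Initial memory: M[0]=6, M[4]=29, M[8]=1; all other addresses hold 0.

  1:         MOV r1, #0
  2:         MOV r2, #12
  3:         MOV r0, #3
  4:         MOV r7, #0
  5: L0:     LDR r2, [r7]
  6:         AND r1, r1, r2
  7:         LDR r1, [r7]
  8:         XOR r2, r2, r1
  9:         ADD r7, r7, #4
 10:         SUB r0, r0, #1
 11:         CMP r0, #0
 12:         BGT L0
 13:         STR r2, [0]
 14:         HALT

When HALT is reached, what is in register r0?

0

MOV r1, #0 → r1=0
MOV r2, #12 → r2=12
MOV r0, #3 → r0=3
MOV r7, #0 → r7=0
LDR r2, [r7] → r2=M[0]=6
AND r1, r1, r2 → r1=0&6=0
LDR r1, [r7] → r1=M[0]=6
XOR r2, r2, r1 → r2=6^6=0
ADD r7, r7, #4 → r7=0+4=4
SUB r0, r0, #1 → r0=3-1=2
CMP r0, #0  (cmp 2,0)
BGT L0: taken
LDR r2, [r7] → r2=M[4]=29
AND r1, r1, r2 → r1=6&29=4
LDR r1, [r7] → r1=M[4]=29
XOR r2, r2, r1 → r2=29^29=0
ADD r7, r7, #4 → r7=4+4=8
SUB r0, r0, #1 → r0=2-1=1
CMP r0, #0  (cmp 1,0)
BGT L0: taken
LDR r2, [r7] → r2=M[8]=1
AND r1, r1, r2 → r1=29&1=1
LDR r1, [r7] → r1=M[8]=1
XOR r2, r2, r1 → r2=1^1=0
ADD r7, r7, #4 → r7=8+4=12
SUB r0, r0, #1 → r0=1-1=0
CMP r0, #0  (cmp 0,0)
BGT L0: not taken
STR r2, [0] → M[0]=0
halt.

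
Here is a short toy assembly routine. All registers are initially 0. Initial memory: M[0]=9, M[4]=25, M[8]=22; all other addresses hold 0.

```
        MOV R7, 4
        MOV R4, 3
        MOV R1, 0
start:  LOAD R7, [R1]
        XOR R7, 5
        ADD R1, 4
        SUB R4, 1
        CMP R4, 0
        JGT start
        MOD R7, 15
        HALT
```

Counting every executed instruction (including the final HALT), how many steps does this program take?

23

after MOV R7, 4: R7=4
after MOV R4, 3: R4=3
after MOV R1, 0: R1=0
after LOAD R7, [R1]: R7=M[0]=9
after XOR R7, 5: R7=9^5=12
after ADD R1, 4: R1=0+4=4
after SUB R4, 1: R4=3-1=2
CMP R4, 0  (cmp 2,0)
JGT start: taken
after LOAD R7, [R1]: R7=M[4]=25
after XOR R7, 5: R7=25^5=28
after ADD R1, 4: R1=4+4=8
after SUB R4, 1: R4=2-1=1
CMP R4, 0  (cmp 1,0)
JGT start: taken
after LOAD R7, [R1]: R7=M[8]=22
after XOR R7, 5: R7=22^5=19
after ADD R1, 4: R1=8+4=12
after SUB R4, 1: R4=1-1=0
CMP R4, 0  (cmp 0,0)
JGT start: not taken
after MOD R7, 15: R7=19%15=4
halt.
Total executed instructions: 23.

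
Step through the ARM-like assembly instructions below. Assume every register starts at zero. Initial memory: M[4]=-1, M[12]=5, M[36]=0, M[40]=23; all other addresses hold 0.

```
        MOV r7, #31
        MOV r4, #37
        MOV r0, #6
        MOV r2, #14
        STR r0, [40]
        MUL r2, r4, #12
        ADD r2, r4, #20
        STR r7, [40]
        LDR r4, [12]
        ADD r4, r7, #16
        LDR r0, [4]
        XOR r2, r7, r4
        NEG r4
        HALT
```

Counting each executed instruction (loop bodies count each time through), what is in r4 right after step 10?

47

after MOV r7, #31: r7=31
after MOV r4, #37: r4=37
after MOV r0, #6: r0=6
after MOV r2, #14: r2=14
STR r0, [40] → M[40]=6
after MUL r2, r4, #12: r2=37*12=444
after ADD r2, r4, #20: r2=37+20=57
STR r7, [40] → M[40]=31
after LDR r4, [12]: r4=M[12]=5
after ADD r4, r7, #16: r4=31+16=47
After step 10: r4 = 47.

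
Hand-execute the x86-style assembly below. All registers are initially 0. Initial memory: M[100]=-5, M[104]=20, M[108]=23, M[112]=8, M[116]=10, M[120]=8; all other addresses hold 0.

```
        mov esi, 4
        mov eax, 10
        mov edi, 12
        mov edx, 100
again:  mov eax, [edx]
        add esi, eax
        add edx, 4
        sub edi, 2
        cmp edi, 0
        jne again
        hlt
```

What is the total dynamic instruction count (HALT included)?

41

mov esi, 4 → esi=4
mov eax, 10 → eax=10
mov edi, 12 → edi=12
mov edx, 100 → edx=100
mov eax, [edx] → eax=M[100]=-5
add esi, eax → esi=4+(-5)=-1
add edx, 4 → edx=100+4=104
sub edi, 2 → edi=12-2=10
cmp edi, 0  (cmp 10,0)
jne again: taken
mov eax, [edx] → eax=M[104]=20
add esi, eax → esi=(-1)+20=19
add edx, 4 → edx=104+4=108
sub edi, 2 → edi=10-2=8
cmp edi, 0  (cmp 8,0)
jne again: taken
mov eax, [edx] → eax=M[108]=23
add esi, eax → esi=19+23=42
add edx, 4 → edx=108+4=112
sub edi, 2 → edi=8-2=6
cmp edi, 0  (cmp 6,0)
jne again: taken
mov eax, [edx] → eax=M[112]=8
add esi, eax → esi=42+8=50
add edx, 4 → edx=112+4=116
sub edi, 2 → edi=6-2=4
cmp edi, 0  (cmp 4,0)
jne again: taken
mov eax, [edx] → eax=M[116]=10
add esi, eax → esi=50+10=60
add edx, 4 → edx=116+4=120
sub edi, 2 → edi=4-2=2
cmp edi, 0  (cmp 2,0)
jne again: taken
mov eax, [edx] → eax=M[120]=8
add esi, eax → esi=60+8=68
add edx, 4 → edx=120+4=124
sub edi, 2 → edi=2-2=0
cmp edi, 0  (cmp 0,0)
jne again: not taken
halt.
Total executed instructions: 41.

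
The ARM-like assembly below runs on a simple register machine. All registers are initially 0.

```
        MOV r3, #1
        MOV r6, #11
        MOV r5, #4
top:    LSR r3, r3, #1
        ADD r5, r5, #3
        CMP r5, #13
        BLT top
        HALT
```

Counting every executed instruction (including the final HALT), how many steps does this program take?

r3=1
r6=11
r5=4
r3=1>>1=0
r5=4+3=7
CMP r5, #13  (cmp 7,13)
BLT top: taken
r3=0>>1=0
r5=7+3=10
CMP r5, #13  (cmp 10,13)
BLT top: taken
r3=0>>1=0
r5=10+3=13
CMP r5, #13  (cmp 13,13)
BLT top: not taken
halt.
Total executed instructions: 16.

16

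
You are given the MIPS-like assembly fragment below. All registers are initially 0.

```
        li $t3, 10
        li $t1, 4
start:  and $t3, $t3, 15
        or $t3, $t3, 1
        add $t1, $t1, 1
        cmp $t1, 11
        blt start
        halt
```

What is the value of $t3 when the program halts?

11

$t3=10
$t1=4
$t3=10&15=10
$t3=10|1=11
$t1=4+1=5
cmp $t1, 11  (cmp 5,11)
blt start: taken
$t3=11&15=11
$t3=11|1=11
$t1=5+1=6
cmp $t1, 11  (cmp 6,11)
blt start: taken
$t3=11&15=11
$t3=11|1=11
$t1=6+1=7
cmp $t1, 11  (cmp 7,11)
blt start: taken
$t3=11&15=11
$t3=11|1=11
$t1=7+1=8
cmp $t1, 11  (cmp 8,11)
blt start: taken
$t3=11&15=11
$t3=11|1=11
$t1=8+1=9
cmp $t1, 11  (cmp 9,11)
blt start: taken
$t3=11&15=11
$t3=11|1=11
$t1=9+1=10
cmp $t1, 11  (cmp 10,11)
blt start: taken
$t3=11&15=11
$t3=11|1=11
$t1=10+1=11
cmp $t1, 11  (cmp 11,11)
blt start: not taken
halt.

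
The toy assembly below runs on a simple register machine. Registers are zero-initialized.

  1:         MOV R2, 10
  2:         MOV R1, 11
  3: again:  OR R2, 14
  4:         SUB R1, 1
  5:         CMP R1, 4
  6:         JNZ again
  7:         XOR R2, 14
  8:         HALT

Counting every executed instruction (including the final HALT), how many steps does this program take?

after MOV R2, 10: R2=10
after MOV R1, 11: R1=11
after OR R2, 14: R2=10|14=14
after SUB R1, 1: R1=11-1=10
CMP R1, 4  (cmp 10,4)
JNZ again: taken
after OR R2, 14: R2=14|14=14
after SUB R1, 1: R1=10-1=9
CMP R1, 4  (cmp 9,4)
JNZ again: taken
after OR R2, 14: R2=14|14=14
after SUB R1, 1: R1=9-1=8
CMP R1, 4  (cmp 8,4)
JNZ again: taken
after OR R2, 14: R2=14|14=14
after SUB R1, 1: R1=8-1=7
CMP R1, 4  (cmp 7,4)
JNZ again: taken
after OR R2, 14: R2=14|14=14
after SUB R1, 1: R1=7-1=6
CMP R1, 4  (cmp 6,4)
JNZ again: taken
after OR R2, 14: R2=14|14=14
after SUB R1, 1: R1=6-1=5
CMP R1, 4  (cmp 5,4)
JNZ again: taken
after OR R2, 14: R2=14|14=14
after SUB R1, 1: R1=5-1=4
CMP R1, 4  (cmp 4,4)
JNZ again: not taken
after XOR R2, 14: R2=14^14=0
halt.
Total executed instructions: 32.

32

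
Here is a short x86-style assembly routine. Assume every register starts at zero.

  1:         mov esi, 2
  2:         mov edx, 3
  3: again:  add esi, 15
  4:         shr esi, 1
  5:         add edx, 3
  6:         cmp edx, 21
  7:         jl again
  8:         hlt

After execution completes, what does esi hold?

14

mov esi, 2 → esi=2
mov edx, 3 → edx=3
add esi, 15 → esi=2+15=17
shr esi, 1 → esi=17>>1=8
add edx, 3 → edx=3+3=6
cmp edx, 21  (cmp 6,21)
jl again: taken
add esi, 15 → esi=8+15=23
shr esi, 1 → esi=23>>1=11
add edx, 3 → edx=6+3=9
cmp edx, 21  (cmp 9,21)
jl again: taken
add esi, 15 → esi=11+15=26
shr esi, 1 → esi=26>>1=13
add edx, 3 → edx=9+3=12
cmp edx, 21  (cmp 12,21)
jl again: taken
add esi, 15 → esi=13+15=28
shr esi, 1 → esi=28>>1=14
add edx, 3 → edx=12+3=15
cmp edx, 21  (cmp 15,21)
jl again: taken
add esi, 15 → esi=14+15=29
shr esi, 1 → esi=29>>1=14
add edx, 3 → edx=15+3=18
cmp edx, 21  (cmp 18,21)
jl again: taken
add esi, 15 → esi=14+15=29
shr esi, 1 → esi=29>>1=14
add edx, 3 → edx=18+3=21
cmp edx, 21  (cmp 21,21)
jl again: not taken
halt.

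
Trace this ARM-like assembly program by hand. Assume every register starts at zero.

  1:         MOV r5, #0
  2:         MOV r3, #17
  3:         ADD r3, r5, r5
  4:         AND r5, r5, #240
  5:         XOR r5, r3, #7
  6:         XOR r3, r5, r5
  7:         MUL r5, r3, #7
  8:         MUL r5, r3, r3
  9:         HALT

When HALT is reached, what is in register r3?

0

r5=0
r3=17
r3=0+0=0
r5=0&240=0
r5=0^7=7
r3=7^7=0
r5=0*7=0
r5=0*0=0
halt.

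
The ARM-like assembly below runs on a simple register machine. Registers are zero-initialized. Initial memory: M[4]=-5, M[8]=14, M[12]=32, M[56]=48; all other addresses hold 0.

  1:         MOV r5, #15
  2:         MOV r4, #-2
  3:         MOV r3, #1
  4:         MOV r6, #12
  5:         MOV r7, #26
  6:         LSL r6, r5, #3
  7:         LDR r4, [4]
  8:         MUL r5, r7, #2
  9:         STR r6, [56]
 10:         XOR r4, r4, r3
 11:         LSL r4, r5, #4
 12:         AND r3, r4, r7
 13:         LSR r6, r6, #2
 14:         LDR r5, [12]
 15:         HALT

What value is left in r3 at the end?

r5=15
r4=-2
r3=1
r6=12
r7=26
r6=15<<3=120
r4=M[4]=-5
r5=26*2=52
STR r6, [56] → M[56]=120
r4=(-5)^1=-6
r4=52<<4=832
r3=832&26=0
r6=120>>2=30
r5=M[12]=32
halt.

0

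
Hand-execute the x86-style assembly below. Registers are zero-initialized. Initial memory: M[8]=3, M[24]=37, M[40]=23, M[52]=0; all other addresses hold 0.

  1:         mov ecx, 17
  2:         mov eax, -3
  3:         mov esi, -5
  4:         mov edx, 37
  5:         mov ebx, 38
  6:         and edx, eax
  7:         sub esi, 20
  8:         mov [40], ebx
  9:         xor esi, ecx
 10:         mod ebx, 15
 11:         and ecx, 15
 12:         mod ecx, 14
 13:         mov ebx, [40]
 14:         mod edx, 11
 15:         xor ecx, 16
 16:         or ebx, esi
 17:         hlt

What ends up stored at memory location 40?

38

after mov ecx, 17: ecx=17
after mov eax, -3: eax=-3
after mov esi, -5: esi=-5
after mov edx, 37: edx=37
after mov ebx, 38: ebx=38
after and edx, eax: edx=37&(-3)=37
after sub esi, 20: esi=(-5)-20=-25
mov [40], ebx → M[40]=38
after xor esi, ecx: esi=(-25)^17=-10
after mod ebx, 15: ebx=38%15=8
after and ecx, 15: ecx=17&15=1
after mod ecx, 14: ecx=1%14=1
after mov ebx, [40]: ebx=M[40]=38
after mod edx, 11: edx=37%11=4
after xor ecx, 16: ecx=1^16=17
after or ebx, esi: ebx=38|(-10)=-10
halt.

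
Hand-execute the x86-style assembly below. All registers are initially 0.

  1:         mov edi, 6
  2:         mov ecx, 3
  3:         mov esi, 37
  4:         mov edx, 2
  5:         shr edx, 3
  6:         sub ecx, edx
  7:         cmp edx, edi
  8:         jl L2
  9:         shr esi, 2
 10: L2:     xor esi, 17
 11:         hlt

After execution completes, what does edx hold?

mov edi, 6 → edi=6
mov ecx, 3 → ecx=3
mov esi, 37 → esi=37
mov edx, 2 → edx=2
shr edx, 3 → edx=2>>3=0
sub ecx, edx → ecx=3-0=3
cmp edx, edi  (cmp 0,6)
jl L2: taken
xor esi, 17 → esi=37^17=52
halt.

0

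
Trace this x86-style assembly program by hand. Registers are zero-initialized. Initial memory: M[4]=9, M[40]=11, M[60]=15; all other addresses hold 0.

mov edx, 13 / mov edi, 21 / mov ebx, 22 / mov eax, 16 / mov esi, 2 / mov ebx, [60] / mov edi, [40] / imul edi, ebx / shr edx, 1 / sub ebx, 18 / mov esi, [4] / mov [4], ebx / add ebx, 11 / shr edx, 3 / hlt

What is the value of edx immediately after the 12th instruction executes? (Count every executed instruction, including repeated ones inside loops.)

after mov edx, 13: edx=13
after mov edi, 21: edi=21
after mov ebx, 22: ebx=22
after mov eax, 16: eax=16
after mov esi, 2: esi=2
after mov ebx, [60]: ebx=M[60]=15
after mov edi, [40]: edi=M[40]=11
after imul edi, ebx: edi=11*15=165
after shr edx, 1: edx=13>>1=6
after sub ebx, 18: ebx=15-18=-3
after mov esi, [4]: esi=M[4]=9
mov [4], ebx → M[4]=-3
After step 12: edx = 6.

6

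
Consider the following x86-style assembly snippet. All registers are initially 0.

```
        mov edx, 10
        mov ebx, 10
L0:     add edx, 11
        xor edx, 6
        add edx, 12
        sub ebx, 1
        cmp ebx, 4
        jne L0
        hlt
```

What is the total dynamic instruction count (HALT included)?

edx=10
ebx=10
edx=10+11=21
edx=21^6=19
edx=19+12=31
ebx=10-1=9
cmp ebx, 4  (cmp 9,4)
jne L0: taken
edx=31+11=42
edx=42^6=44
edx=44+12=56
ebx=9-1=8
cmp ebx, 4  (cmp 8,4)
jne L0: taken
edx=56+11=67
edx=67^6=69
edx=69+12=81
ebx=8-1=7
cmp ebx, 4  (cmp 7,4)
jne L0: taken
edx=81+11=92
edx=92^6=90
edx=90+12=102
ebx=7-1=6
cmp ebx, 4  (cmp 6,4)
jne L0: taken
edx=102+11=113
edx=113^6=119
edx=119+12=131
ebx=6-1=5
cmp ebx, 4  (cmp 5,4)
jne L0: taken
edx=131+11=142
edx=142^6=136
edx=136+12=148
ebx=5-1=4
cmp ebx, 4  (cmp 4,4)
jne L0: not taken
halt.
Total executed instructions: 39.

39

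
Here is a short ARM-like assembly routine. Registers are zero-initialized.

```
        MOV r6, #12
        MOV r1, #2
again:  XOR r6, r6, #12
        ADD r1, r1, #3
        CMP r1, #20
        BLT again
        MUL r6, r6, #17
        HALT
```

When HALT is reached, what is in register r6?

MOV r6, #12 → r6=12
MOV r1, #2 → r1=2
XOR r6, r6, #12 → r6=12^12=0
ADD r1, r1, #3 → r1=2+3=5
CMP r1, #20  (cmp 5,20)
BLT again: taken
XOR r6, r6, #12 → r6=0^12=12
ADD r1, r1, #3 → r1=5+3=8
CMP r1, #20  (cmp 8,20)
BLT again: taken
XOR r6, r6, #12 → r6=12^12=0
ADD r1, r1, #3 → r1=8+3=11
CMP r1, #20  (cmp 11,20)
BLT again: taken
XOR r6, r6, #12 → r6=0^12=12
ADD r1, r1, #3 → r1=11+3=14
CMP r1, #20  (cmp 14,20)
BLT again: taken
XOR r6, r6, #12 → r6=12^12=0
ADD r1, r1, #3 → r1=14+3=17
CMP r1, #20  (cmp 17,20)
BLT again: taken
XOR r6, r6, #12 → r6=0^12=12
ADD r1, r1, #3 → r1=17+3=20
CMP r1, #20  (cmp 20,20)
BLT again: not taken
MUL r6, r6, #17 → r6=12*17=204
halt.

204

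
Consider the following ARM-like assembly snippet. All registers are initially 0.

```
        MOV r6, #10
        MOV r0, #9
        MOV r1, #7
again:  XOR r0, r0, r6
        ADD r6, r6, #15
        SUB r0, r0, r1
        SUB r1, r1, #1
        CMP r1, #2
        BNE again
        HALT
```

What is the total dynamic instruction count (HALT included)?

after MOV r6, #10: r6=10
after MOV r0, #9: r0=9
after MOV r1, #7: r1=7
after XOR r0, r0, r6: r0=9^10=3
after ADD r6, r6, #15: r6=10+15=25
after SUB r0, r0, r1: r0=3-7=-4
after SUB r1, r1, #1: r1=7-1=6
CMP r1, #2  (cmp 6,2)
BNE again: taken
after XOR r0, r0, r6: r0=(-4)^25=-27
after ADD r6, r6, #15: r6=25+15=40
after SUB r0, r0, r1: r0=(-27)-6=-33
after SUB r1, r1, #1: r1=6-1=5
CMP r1, #2  (cmp 5,2)
BNE again: taken
after XOR r0, r0, r6: r0=(-33)^40=-9
after ADD r6, r6, #15: r6=40+15=55
after SUB r0, r0, r1: r0=(-9)-5=-14
after SUB r1, r1, #1: r1=5-1=4
CMP r1, #2  (cmp 4,2)
BNE again: taken
after XOR r0, r0, r6: r0=(-14)^55=-59
after ADD r6, r6, #15: r6=55+15=70
after SUB r0, r0, r1: r0=(-59)-4=-63
after SUB r1, r1, #1: r1=4-1=3
CMP r1, #2  (cmp 3,2)
BNE again: taken
after XOR r0, r0, r6: r0=(-63)^70=-121
after ADD r6, r6, #15: r6=70+15=85
after SUB r0, r0, r1: r0=(-121)-3=-124
after SUB r1, r1, #1: r1=3-1=2
CMP r1, #2  (cmp 2,2)
BNE again: not taken
halt.
Total executed instructions: 34.

34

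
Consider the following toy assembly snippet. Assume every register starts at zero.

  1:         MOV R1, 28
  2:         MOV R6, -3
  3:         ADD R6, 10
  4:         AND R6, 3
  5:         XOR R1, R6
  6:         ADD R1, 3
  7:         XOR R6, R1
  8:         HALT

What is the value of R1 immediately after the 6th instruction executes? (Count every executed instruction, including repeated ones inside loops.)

34

MOV R1, 28 → R1=28
MOV R6, -3 → R6=-3
ADD R6, 10 → R6=(-3)+10=7
AND R6, 3 → R6=7&3=3
XOR R1, R6 → R1=28^3=31
ADD R1, 3 → R1=31+3=34
After step 6: R1 = 34.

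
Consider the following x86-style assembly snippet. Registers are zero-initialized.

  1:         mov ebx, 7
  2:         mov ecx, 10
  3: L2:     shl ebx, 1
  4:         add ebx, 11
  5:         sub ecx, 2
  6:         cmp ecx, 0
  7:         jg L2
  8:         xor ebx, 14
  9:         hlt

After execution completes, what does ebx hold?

mov ebx, 7 → ebx=7
mov ecx, 10 → ecx=10
shl ebx, 1 → ebx=7<<1=14
add ebx, 11 → ebx=14+11=25
sub ecx, 2 → ecx=10-2=8
cmp ecx, 0  (cmp 8,0)
jg L2: taken
shl ebx, 1 → ebx=25<<1=50
add ebx, 11 → ebx=50+11=61
sub ecx, 2 → ecx=8-2=6
cmp ecx, 0  (cmp 6,0)
jg L2: taken
shl ebx, 1 → ebx=61<<1=122
add ebx, 11 → ebx=122+11=133
sub ecx, 2 → ecx=6-2=4
cmp ecx, 0  (cmp 4,0)
jg L2: taken
shl ebx, 1 → ebx=133<<1=266
add ebx, 11 → ebx=266+11=277
sub ecx, 2 → ecx=4-2=2
cmp ecx, 0  (cmp 2,0)
jg L2: taken
shl ebx, 1 → ebx=277<<1=554
add ebx, 11 → ebx=554+11=565
sub ecx, 2 → ecx=2-2=0
cmp ecx, 0  (cmp 0,0)
jg L2: not taken
xor ebx, 14 → ebx=565^14=571
halt.

571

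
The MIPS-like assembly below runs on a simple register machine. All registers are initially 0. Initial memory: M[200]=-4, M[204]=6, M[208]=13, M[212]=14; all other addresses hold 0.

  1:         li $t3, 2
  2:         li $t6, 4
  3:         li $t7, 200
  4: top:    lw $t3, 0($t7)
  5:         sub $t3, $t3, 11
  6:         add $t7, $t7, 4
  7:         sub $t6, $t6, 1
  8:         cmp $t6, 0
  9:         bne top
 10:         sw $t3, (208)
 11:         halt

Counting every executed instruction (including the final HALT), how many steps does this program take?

29

li $t3, 2 → $t3=2
li $t6, 4 → $t6=4
li $t7, 200 → $t7=200
lw $t3, 0($t7) → $t3=M[200]=-4
sub $t3, $t3, 11 → $t3=(-4)-11=-15
add $t7, $t7, 4 → $t7=200+4=204
sub $t6, $t6, 1 → $t6=4-1=3
cmp $t6, 0  (cmp 3,0)
bne top: taken
lw $t3, 0($t7) → $t3=M[204]=6
sub $t3, $t3, 11 → $t3=6-11=-5
add $t7, $t7, 4 → $t7=204+4=208
sub $t6, $t6, 1 → $t6=3-1=2
cmp $t6, 0  (cmp 2,0)
bne top: taken
lw $t3, 0($t7) → $t3=M[208]=13
sub $t3, $t3, 11 → $t3=13-11=2
add $t7, $t7, 4 → $t7=208+4=212
sub $t6, $t6, 1 → $t6=2-1=1
cmp $t6, 0  (cmp 1,0)
bne top: taken
lw $t3, 0($t7) → $t3=M[212]=14
sub $t3, $t3, 11 → $t3=14-11=3
add $t7, $t7, 4 → $t7=212+4=216
sub $t6, $t6, 1 → $t6=1-1=0
cmp $t6, 0  (cmp 0,0)
bne top: not taken
sw $t3, (208) → M[208]=3
halt.
Total executed instructions: 29.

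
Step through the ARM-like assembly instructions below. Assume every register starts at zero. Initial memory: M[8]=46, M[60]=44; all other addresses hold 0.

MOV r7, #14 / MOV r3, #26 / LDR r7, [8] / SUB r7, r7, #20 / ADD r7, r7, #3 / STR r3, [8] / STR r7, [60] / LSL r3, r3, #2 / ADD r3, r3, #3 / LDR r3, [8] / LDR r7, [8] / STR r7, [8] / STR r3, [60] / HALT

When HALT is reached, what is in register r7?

r7=14
r3=26
r7=M[8]=46
r7=46-20=26
r7=26+3=29
STR r3, [8] → M[8]=26
STR r7, [60] → M[60]=29
r3=26<<2=104
r3=104+3=107
r3=M[8]=26
r7=M[8]=26
STR r7, [8] → M[8]=26
STR r3, [60] → M[60]=26
halt.

26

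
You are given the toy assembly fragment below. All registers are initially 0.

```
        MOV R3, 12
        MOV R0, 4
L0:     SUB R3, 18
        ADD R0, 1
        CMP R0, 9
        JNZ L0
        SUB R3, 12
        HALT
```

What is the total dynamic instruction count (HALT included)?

R3=12
R0=4
R3=12-18=-6
R0=4+1=5
CMP R0, 9  (cmp 5,9)
JNZ L0: taken
R3=(-6)-18=-24
R0=5+1=6
CMP R0, 9  (cmp 6,9)
JNZ L0: taken
R3=(-24)-18=-42
R0=6+1=7
CMP R0, 9  (cmp 7,9)
JNZ L0: taken
R3=(-42)-18=-60
R0=7+1=8
CMP R0, 9  (cmp 8,9)
JNZ L0: taken
R3=(-60)-18=-78
R0=8+1=9
CMP R0, 9  (cmp 9,9)
JNZ L0: not taken
R3=(-78)-12=-90
halt.
Total executed instructions: 24.

24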